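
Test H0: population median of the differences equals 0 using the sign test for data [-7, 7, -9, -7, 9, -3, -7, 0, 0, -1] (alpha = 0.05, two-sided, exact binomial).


Step 1: Discard zero differences. Original n = 10; n_eff = number of nonzero differences = 8.
Nonzero differences (with sign): -7, +7, -9, -7, +9, -3, -7, -1
Step 2: Count signs: positive = 2, negative = 6.
Step 3: Under H0: P(positive) = 0.5, so the number of positives S ~ Bin(8, 0.5).
Step 4: Two-sided exact p-value = sum of Bin(8,0.5) probabilities at or below the observed probability = 0.289062.
Step 5: alpha = 0.05. fail to reject H0.

n_eff = 8, pos = 2, neg = 6, p = 0.289062, fail to reject H0.


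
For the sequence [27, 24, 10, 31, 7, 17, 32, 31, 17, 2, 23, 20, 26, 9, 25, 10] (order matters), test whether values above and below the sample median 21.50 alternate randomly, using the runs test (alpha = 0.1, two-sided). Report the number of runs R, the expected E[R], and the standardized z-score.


Step 1: Compute median = 21.50; label A = above, B = below.
Labels in order: AABABBAABBABABAB  (n_A = 8, n_B = 8)
Step 2: Count runs R = 12.
Step 3: Under H0 (random ordering), E[R] = 2*n_A*n_B/(n_A+n_B) + 1 = 2*8*8/16 + 1 = 9.0000.
        Var[R] = 2*n_A*n_B*(2*n_A*n_B - n_A - n_B) / ((n_A+n_B)^2 * (n_A+n_B-1)) = 14336/3840 = 3.7333.
        SD[R] = 1.9322.
Step 4: Continuity-corrected z = (R - 0.5 - E[R]) / SD[R] = (12 - 0.5 - 9.0000) / 1.9322 = 1.2939.
Step 5: Two-sided p-value via normal approximation = 2*(1 - Phi(|z|)) = 0.195709.
Step 6: alpha = 0.1. fail to reject H0.

R = 12, z = 1.2939, p = 0.195709, fail to reject H0.


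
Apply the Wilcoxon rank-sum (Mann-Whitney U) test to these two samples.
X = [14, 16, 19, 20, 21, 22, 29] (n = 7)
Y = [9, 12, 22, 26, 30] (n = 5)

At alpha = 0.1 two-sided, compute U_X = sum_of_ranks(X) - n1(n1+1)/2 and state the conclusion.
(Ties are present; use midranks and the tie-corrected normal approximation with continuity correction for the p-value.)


Step 1: Combine and sort all 12 observations; assign midranks.
sorted (value, group): (9,Y), (12,Y), (14,X), (16,X), (19,X), (20,X), (21,X), (22,X), (22,Y), (26,Y), (29,X), (30,Y)
ranks: 9->1, 12->2, 14->3, 16->4, 19->5, 20->6, 21->7, 22->8.5, 22->8.5, 26->10, 29->11, 30->12
Step 2: Rank sum for X: R1 = 3 + 4 + 5 + 6 + 7 + 8.5 + 11 = 44.5.
Step 3: U_X = R1 - n1(n1+1)/2 = 44.5 - 7*8/2 = 44.5 - 28 = 16.5.
       U_Y = n1*n2 - U_X = 35 - 16.5 = 18.5.
Step 4: Ties are present, so use the tie-corrected normal approximation (with continuity correction) for the p-value.
Step 5: p-value = 0.935170; compare to alpha = 0.1. fail to reject H0.

U_X = 16.5, p = 0.935170, fail to reject H0 at alpha = 0.1.


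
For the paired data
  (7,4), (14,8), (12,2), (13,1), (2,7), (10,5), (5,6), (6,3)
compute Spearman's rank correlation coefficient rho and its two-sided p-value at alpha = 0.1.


Step 1: Rank x and y separately (midranks; no ties here).
rank(x): 7->4, 14->8, 12->6, 13->7, 2->1, 10->5, 5->2, 6->3
rank(y): 4->4, 8->8, 2->2, 1->1, 7->7, 5->5, 6->6, 3->3
Step 2: d_i = R_x(i) - R_y(i); compute d_i^2.
  (4-4)^2=0, (8-8)^2=0, (6-2)^2=16, (7-1)^2=36, (1-7)^2=36, (5-5)^2=0, (2-6)^2=16, (3-3)^2=0
sum(d^2) = 104.
Step 3: rho = 1 - 6*104 / (8*(8^2 - 1)) = 1 - 624/504 = -0.238095.
Step 4: Under H0, t = rho * sqrt((n-2)/(1-rho^2)) = -0.6005 ~ t(6).
Step 5: Two-sided p-value from the t-distribution with 6 df = 0.570156.
Step 6: alpha = 0.1. fail to reject H0.

rho = -0.2381, p = 0.570156, fail to reject H0 at alpha = 0.1.


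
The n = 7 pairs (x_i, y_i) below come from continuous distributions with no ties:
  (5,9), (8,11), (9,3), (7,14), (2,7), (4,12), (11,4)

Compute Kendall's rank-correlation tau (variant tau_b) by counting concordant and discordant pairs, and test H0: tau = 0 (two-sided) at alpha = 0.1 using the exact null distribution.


Step 1: Enumerate the 21 unordered pairs (i,j) with i<j and classify each by sign(x_j-x_i) * sign(y_j-y_i).
  (1,2):dx=+3,dy=+2->C; (1,3):dx=+4,dy=-6->D; (1,4):dx=+2,dy=+5->C; (1,5):dx=-3,dy=-2->C
  (1,6):dx=-1,dy=+3->D; (1,7):dx=+6,dy=-5->D; (2,3):dx=+1,dy=-8->D; (2,4):dx=-1,dy=+3->D
  (2,5):dx=-6,dy=-4->C; (2,6):dx=-4,dy=+1->D; (2,7):dx=+3,dy=-7->D; (3,4):dx=-2,dy=+11->D
  (3,5):dx=-7,dy=+4->D; (3,6):dx=-5,dy=+9->D; (3,7):dx=+2,dy=+1->C; (4,5):dx=-5,dy=-7->C
  (4,6):dx=-3,dy=-2->C; (4,7):dx=+4,dy=-10->D; (5,6):dx=+2,dy=+5->C; (5,7):dx=+9,dy=-3->D
  (6,7):dx=+7,dy=-8->D
Step 2: C = 8, D = 13, total pairs = 21.
Step 3: tau = (C - D)/(n(n-1)/2) = (8 - 13)/21 = -0.238095.
Step 4: Exact two-sided p-value (enumerate n! = 5040 permutations of y under H0): p = 0.561905.
Step 5: alpha = 0.1. fail to reject H0.

tau_b = -0.2381 (C=8, D=13), p = 0.561905, fail to reject H0.


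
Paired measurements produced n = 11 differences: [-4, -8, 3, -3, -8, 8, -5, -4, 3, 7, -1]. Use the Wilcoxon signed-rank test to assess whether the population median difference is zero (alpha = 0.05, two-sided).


Step 1: Drop any zero differences (none here) and take |d_i|.
|d| = [4, 8, 3, 3, 8, 8, 5, 4, 3, 7, 1]
Step 2: Midrank |d_i| (ties get averaged ranks).
ranks: |4|->5.5, |8|->10, |3|->3, |3|->3, |8|->10, |8|->10, |5|->7, |4|->5.5, |3|->3, |7|->8, |1|->1
Step 3: Attach original signs; sum ranks with positive sign and with negative sign.
W+ = 3 + 10 + 3 + 8 = 24
W- = 5.5 + 10 + 3 + 10 + 7 + 5.5 + 1 = 42
(Check: W+ + W- = 66 should equal n(n+1)/2 = 66.)
Step 4: Test statistic W = min(W+, W-) = 24.
Step 5: Ties in |d|, so use the tie-corrected normal approximation.
        E[W] = n(n+1)/4 = 11*12/4 = 33.
        Tie groups: |d|=3 (t=3), |d|=4 (t=2), |d|=8 (t=3); sum(t^3 - t) = 54.
        Var[W] = n(n+1)(2n+1)/24 - sum(t^3-t)/48 = 3036/24 - 54/48 = 125.375.
        z = (W - E[W]) / sqrt(Var[W]) = (24 - 33) / 11.1971 = -0.8038.
        Two-sided p = 2*Phi(z) = 0.421524.
Step 6: alpha = 0.05. fail to reject H0.

W+ = 24, W- = 42, W = min = 24, p = 0.421524, fail to reject H0.


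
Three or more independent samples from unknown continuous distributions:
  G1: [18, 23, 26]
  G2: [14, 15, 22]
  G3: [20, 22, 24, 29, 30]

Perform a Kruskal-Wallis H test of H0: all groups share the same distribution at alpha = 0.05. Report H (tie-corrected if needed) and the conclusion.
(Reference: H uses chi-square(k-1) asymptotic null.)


Step 1: Combine all N = 11 observations and assign midranks.
sorted (value, group, rank): (14,G2,1), (15,G2,2), (18,G1,3), (20,G3,4), (22,G2,5.5), (22,G3,5.5), (23,G1,7), (24,G3,8), (26,G1,9), (29,G3,10), (30,G3,11)
Step 2: Sum ranks within each group.
R_1 = 19 (n_1 = 3)
R_2 = 8.5 (n_2 = 3)
R_3 = 38.5 (n_3 = 5)
Step 3: H = 12/(N(N+1)) * sum(R_i^2/n_i) - 3(N+1)
     = 12/(11*12) * (19^2/3 + 8.5^2/3 + 38.5^2/5) - 3*12
     = 0.090909 * 440.867 - 36
     = 4.078788.
Step 4: Ties present; correction factor C = 1 - 6/(11^3 - 11) = 0.995455. Corrected H = 4.078788 / 0.995455 = 4.097412.
Step 5: Under H0, H ~ chi^2(2); p-value = 0.128902.
Step 6: alpha = 0.05. fail to reject H0.

H = 4.0974, df = 2, p = 0.128902, fail to reject H0.


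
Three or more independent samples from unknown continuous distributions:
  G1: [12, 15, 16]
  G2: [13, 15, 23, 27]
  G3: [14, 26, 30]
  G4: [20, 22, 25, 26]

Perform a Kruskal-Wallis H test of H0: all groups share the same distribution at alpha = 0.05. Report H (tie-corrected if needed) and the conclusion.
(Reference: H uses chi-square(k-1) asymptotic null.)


Step 1: Combine all N = 14 observations and assign midranks.
sorted (value, group, rank): (12,G1,1), (13,G2,2), (14,G3,3), (15,G1,4.5), (15,G2,4.5), (16,G1,6), (20,G4,7), (22,G4,8), (23,G2,9), (25,G4,10), (26,G3,11.5), (26,G4,11.5), (27,G2,13), (30,G3,14)
Step 2: Sum ranks within each group.
R_1 = 11.5 (n_1 = 3)
R_2 = 28.5 (n_2 = 4)
R_3 = 28.5 (n_3 = 3)
R_4 = 36.5 (n_4 = 4)
Step 3: H = 12/(N(N+1)) * sum(R_i^2/n_i) - 3(N+1)
     = 12/(14*15) * (11.5^2/3 + 28.5^2/4 + 28.5^2/3 + 36.5^2/4) - 3*15
     = 0.057143 * 850.958 - 45
     = 3.626190.
Step 4: Ties present; correction factor C = 1 - 12/(14^3 - 14) = 0.995604. Corrected H = 3.626190 / 0.995604 = 3.642200.
Step 5: Under H0, H ~ chi^2(3); p-value = 0.302782.
Step 6: alpha = 0.05. fail to reject H0.

H = 3.6422, df = 3, p = 0.302782, fail to reject H0.


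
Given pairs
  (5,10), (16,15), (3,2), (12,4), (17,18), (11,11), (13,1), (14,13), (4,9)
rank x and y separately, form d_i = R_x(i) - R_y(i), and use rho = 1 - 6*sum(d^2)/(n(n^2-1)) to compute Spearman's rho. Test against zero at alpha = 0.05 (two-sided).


Step 1: Rank x and y separately (midranks; no ties here).
rank(x): 5->3, 16->8, 3->1, 12->5, 17->9, 11->4, 13->6, 14->7, 4->2
rank(y): 10->5, 15->8, 2->2, 4->3, 18->9, 11->6, 1->1, 13->7, 9->4
Step 2: d_i = R_x(i) - R_y(i); compute d_i^2.
  (3-5)^2=4, (8-8)^2=0, (1-2)^2=1, (5-3)^2=4, (9-9)^2=0, (4-6)^2=4, (6-1)^2=25, (7-7)^2=0, (2-4)^2=4
sum(d^2) = 42.
Step 3: rho = 1 - 6*42 / (9*(9^2 - 1)) = 1 - 252/720 = 0.650000.
Step 4: Under H0, t = rho * sqrt((n-2)/(1-rho^2)) = 2.2630 ~ t(7).
Step 5: Two-sided p-value from the t-distribution with 7 df = 0.058073.
Step 6: alpha = 0.05. fail to reject H0.

rho = 0.6500, p = 0.058073, fail to reject H0 at alpha = 0.05.


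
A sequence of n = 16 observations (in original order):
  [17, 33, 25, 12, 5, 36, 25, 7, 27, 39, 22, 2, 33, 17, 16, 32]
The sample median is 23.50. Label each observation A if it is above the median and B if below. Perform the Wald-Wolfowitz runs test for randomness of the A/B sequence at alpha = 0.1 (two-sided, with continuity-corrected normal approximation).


Step 1: Compute median = 23.50; label A = above, B = below.
Labels in order: BAABBAABAABBABBA  (n_A = 8, n_B = 8)
Step 2: Count runs R = 10.
Step 3: Under H0 (random ordering), E[R] = 2*n_A*n_B/(n_A+n_B) + 1 = 2*8*8/16 + 1 = 9.0000.
        Var[R] = 2*n_A*n_B*(2*n_A*n_B - n_A - n_B) / ((n_A+n_B)^2 * (n_A+n_B-1)) = 14336/3840 = 3.7333.
        SD[R] = 1.9322.
Step 4: Continuity-corrected z = (R - 0.5 - E[R]) / SD[R] = (10 - 0.5 - 9.0000) / 1.9322 = 0.2588.
Step 5: Two-sided p-value via normal approximation = 2*(1 - Phi(|z|)) = 0.795809.
Step 6: alpha = 0.1. fail to reject H0.

R = 10, z = 0.2588, p = 0.795809, fail to reject H0.


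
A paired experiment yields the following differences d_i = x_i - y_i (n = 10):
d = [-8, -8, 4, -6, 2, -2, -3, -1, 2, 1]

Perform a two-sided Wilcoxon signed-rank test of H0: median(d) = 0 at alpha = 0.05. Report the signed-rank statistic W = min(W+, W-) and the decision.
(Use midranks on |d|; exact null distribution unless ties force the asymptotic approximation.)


Step 1: Drop any zero differences (none here) and take |d_i|.
|d| = [8, 8, 4, 6, 2, 2, 3, 1, 2, 1]
Step 2: Midrank |d_i| (ties get averaged ranks).
ranks: |8|->9.5, |8|->9.5, |4|->7, |6|->8, |2|->4, |2|->4, |3|->6, |1|->1.5, |2|->4, |1|->1.5
Step 3: Attach original signs; sum ranks with positive sign and with negative sign.
W+ = 7 + 4 + 4 + 1.5 = 16.5
W- = 9.5 + 9.5 + 8 + 4 + 6 + 1.5 = 38.5
(Check: W+ + W- = 55 should equal n(n+1)/2 = 55.)
Step 4: Test statistic W = min(W+, W-) = 16.5.
Step 5: Ties in |d|, so use the tie-corrected normal approximation.
        E[W] = n(n+1)/4 = 10*11/4 = 27.5.
        Tie groups: |d|=1 (t=2), |d|=2 (t=3), |d|=8 (t=2); sum(t^3 - t) = 36.
        Var[W] = n(n+1)(2n+1)/24 - sum(t^3-t)/48 = 2310/24 - 36/48 = 95.5.
        z = (W - E[W]) / sqrt(Var[W]) = (16.5 - 27.5) / 9.7724 = -1.1256.
        Two-sided p = 2*Phi(z) = 0.260327.
Step 6: alpha = 0.05. fail to reject H0.

W+ = 16.5, W- = 38.5, W = min = 16.5, p = 0.260327, fail to reject H0.


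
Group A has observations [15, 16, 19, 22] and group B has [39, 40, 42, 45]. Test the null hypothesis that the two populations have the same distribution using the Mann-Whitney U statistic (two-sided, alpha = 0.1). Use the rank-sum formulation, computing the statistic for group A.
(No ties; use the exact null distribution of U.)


Step 1: Combine and sort all 8 observations; assign midranks.
sorted (value, group): (15,X), (16,X), (19,X), (22,X), (39,Y), (40,Y), (42,Y), (45,Y)
ranks: 15->1, 16->2, 19->3, 22->4, 39->5, 40->6, 42->7, 45->8
Step 2: Rank sum for X: R1 = 1 + 2 + 3 + 4 = 10.
Step 3: U_X = R1 - n1(n1+1)/2 = 10 - 4*5/2 = 10 - 10 = 0.
       U_Y = n1*n2 - U_X = 16 - 0 = 16.
Step 4: No ties, so the exact null distribution of U (based on enumerating the C(8,4) = 70 equally likely rank assignments) gives the two-sided p-value.
Step 5: p-value = 0.028571; compare to alpha = 0.1. reject H0.

U_X = 0, p = 0.028571, reject H0 at alpha = 0.1.


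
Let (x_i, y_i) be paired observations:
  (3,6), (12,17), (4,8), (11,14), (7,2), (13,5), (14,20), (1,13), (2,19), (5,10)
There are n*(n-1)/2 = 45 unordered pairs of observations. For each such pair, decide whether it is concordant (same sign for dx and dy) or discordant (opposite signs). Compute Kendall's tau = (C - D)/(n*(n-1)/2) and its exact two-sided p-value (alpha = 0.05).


Step 1: Enumerate the 45 unordered pairs (i,j) with i<j and classify each by sign(x_j-x_i) * sign(y_j-y_i).
  (1,2):dx=+9,dy=+11->C; (1,3):dx=+1,dy=+2->C; (1,4):dx=+8,dy=+8->C; (1,5):dx=+4,dy=-4->D
  (1,6):dx=+10,dy=-1->D; (1,7):dx=+11,dy=+14->C; (1,8):dx=-2,dy=+7->D; (1,9):dx=-1,dy=+13->D
  (1,10):dx=+2,dy=+4->C; (2,3):dx=-8,dy=-9->C; (2,4):dx=-1,dy=-3->C; (2,5):dx=-5,dy=-15->C
  (2,6):dx=+1,dy=-12->D; (2,7):dx=+2,dy=+3->C; (2,8):dx=-11,dy=-4->C; (2,9):dx=-10,dy=+2->D
  (2,10):dx=-7,dy=-7->C; (3,4):dx=+7,dy=+6->C; (3,5):dx=+3,dy=-6->D; (3,6):dx=+9,dy=-3->D
  (3,7):dx=+10,dy=+12->C; (3,8):dx=-3,dy=+5->D; (3,9):dx=-2,dy=+11->D; (3,10):dx=+1,dy=+2->C
  (4,5):dx=-4,dy=-12->C; (4,6):dx=+2,dy=-9->D; (4,7):dx=+3,dy=+6->C; (4,8):dx=-10,dy=-1->C
  (4,9):dx=-9,dy=+5->D; (4,10):dx=-6,dy=-4->C; (5,6):dx=+6,dy=+3->C; (5,7):dx=+7,dy=+18->C
  (5,8):dx=-6,dy=+11->D; (5,9):dx=-5,dy=+17->D; (5,10):dx=-2,dy=+8->D; (6,7):dx=+1,dy=+15->C
  (6,8):dx=-12,dy=+8->D; (6,9):dx=-11,dy=+14->D; (6,10):dx=-8,dy=+5->D; (7,8):dx=-13,dy=-7->C
  (7,9):dx=-12,dy=-1->C; (7,10):dx=-9,dy=-10->C; (8,9):dx=+1,dy=+6->C; (8,10):dx=+4,dy=-3->D
  (9,10):dx=+3,dy=-9->D
Step 2: C = 25, D = 20, total pairs = 45.
Step 3: tau = (C - D)/(n(n-1)/2) = (25 - 20)/45 = 0.111111.
Step 4: Exact two-sided p-value (enumerate n! = 3628800 permutations of y under H0): p = 0.727490.
Step 5: alpha = 0.05. fail to reject H0.

tau_b = 0.1111 (C=25, D=20), p = 0.727490, fail to reject H0.


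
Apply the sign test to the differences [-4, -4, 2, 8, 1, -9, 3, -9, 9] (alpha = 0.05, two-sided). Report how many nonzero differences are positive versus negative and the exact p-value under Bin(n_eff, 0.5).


Step 1: Discard zero differences. Original n = 9; n_eff = number of nonzero differences = 9.
Nonzero differences (with sign): -4, -4, +2, +8, +1, -9, +3, -9, +9
Step 2: Count signs: positive = 5, negative = 4.
Step 3: Under H0: P(positive) = 0.5, so the number of positives S ~ Bin(9, 0.5).
Step 4: Two-sided exact p-value = sum of Bin(9,0.5) probabilities at or below the observed probability = 1.000000.
Step 5: alpha = 0.05. fail to reject H0.

n_eff = 9, pos = 5, neg = 4, p = 1.000000, fail to reject H0.


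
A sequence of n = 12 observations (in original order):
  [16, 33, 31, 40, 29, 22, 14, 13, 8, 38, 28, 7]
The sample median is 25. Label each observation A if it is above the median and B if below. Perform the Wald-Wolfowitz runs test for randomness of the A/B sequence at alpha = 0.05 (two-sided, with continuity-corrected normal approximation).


Step 1: Compute median = 25; label A = above, B = below.
Labels in order: BAAAABBBBAAB  (n_A = 6, n_B = 6)
Step 2: Count runs R = 5.
Step 3: Under H0 (random ordering), E[R] = 2*n_A*n_B/(n_A+n_B) + 1 = 2*6*6/12 + 1 = 7.0000.
        Var[R] = 2*n_A*n_B*(2*n_A*n_B - n_A - n_B) / ((n_A+n_B)^2 * (n_A+n_B-1)) = 4320/1584 = 2.7273.
        SD[R] = 1.6514.
Step 4: Continuity-corrected z = (R + 0.5 - E[R]) / SD[R] = (5 + 0.5 - 7.0000) / 1.6514 = -0.9083.
Step 5: Two-sided p-value via normal approximation = 2*(1 - Phi(|z|)) = 0.363722.
Step 6: alpha = 0.05. fail to reject H0.

R = 5, z = -0.9083, p = 0.363722, fail to reject H0.


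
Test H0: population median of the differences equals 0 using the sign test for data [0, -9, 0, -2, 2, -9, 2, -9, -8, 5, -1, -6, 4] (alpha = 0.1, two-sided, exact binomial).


Step 1: Discard zero differences. Original n = 13; n_eff = number of nonzero differences = 11.
Nonzero differences (with sign): -9, -2, +2, -9, +2, -9, -8, +5, -1, -6, +4
Step 2: Count signs: positive = 4, negative = 7.
Step 3: Under H0: P(positive) = 0.5, so the number of positives S ~ Bin(11, 0.5).
Step 4: Two-sided exact p-value = sum of Bin(11,0.5) probabilities at or below the observed probability = 0.548828.
Step 5: alpha = 0.1. fail to reject H0.

n_eff = 11, pos = 4, neg = 7, p = 0.548828, fail to reject H0.


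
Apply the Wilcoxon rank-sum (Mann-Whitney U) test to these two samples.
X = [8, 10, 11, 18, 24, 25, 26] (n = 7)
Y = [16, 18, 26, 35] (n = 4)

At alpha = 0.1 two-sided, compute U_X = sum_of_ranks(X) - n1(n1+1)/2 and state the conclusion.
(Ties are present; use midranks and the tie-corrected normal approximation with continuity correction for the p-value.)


Step 1: Combine and sort all 11 observations; assign midranks.
sorted (value, group): (8,X), (10,X), (11,X), (16,Y), (18,X), (18,Y), (24,X), (25,X), (26,X), (26,Y), (35,Y)
ranks: 8->1, 10->2, 11->3, 16->4, 18->5.5, 18->5.5, 24->7, 25->8, 26->9.5, 26->9.5, 35->11
Step 2: Rank sum for X: R1 = 1 + 2 + 3 + 5.5 + 7 + 8 + 9.5 = 36.
Step 3: U_X = R1 - n1(n1+1)/2 = 36 - 7*8/2 = 36 - 28 = 8.
       U_Y = n1*n2 - U_X = 28 - 8 = 20.
Step 4: Ties are present, so use the tie-corrected normal approximation (with continuity correction) for the p-value.
Step 5: p-value = 0.296412; compare to alpha = 0.1. fail to reject H0.

U_X = 8, p = 0.296412, fail to reject H0 at alpha = 0.1.


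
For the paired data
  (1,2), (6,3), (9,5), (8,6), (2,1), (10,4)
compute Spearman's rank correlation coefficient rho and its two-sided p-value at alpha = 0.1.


Step 1: Rank x and y separately (midranks; no ties here).
rank(x): 1->1, 6->3, 9->5, 8->4, 2->2, 10->6
rank(y): 2->2, 3->3, 5->5, 6->6, 1->1, 4->4
Step 2: d_i = R_x(i) - R_y(i); compute d_i^2.
  (1-2)^2=1, (3-3)^2=0, (5-5)^2=0, (4-6)^2=4, (2-1)^2=1, (6-4)^2=4
sum(d^2) = 10.
Step 3: rho = 1 - 6*10 / (6*(6^2 - 1)) = 1 - 60/210 = 0.714286.
Step 4: Under H0, t = rho * sqrt((n-2)/(1-rho^2)) = 2.0412 ~ t(4).
Step 5: Two-sided p-value from the t-distribution with 4 df = 0.110787.
Step 6: alpha = 0.1. fail to reject H0.

rho = 0.7143, p = 0.110787, fail to reject H0 at alpha = 0.1.


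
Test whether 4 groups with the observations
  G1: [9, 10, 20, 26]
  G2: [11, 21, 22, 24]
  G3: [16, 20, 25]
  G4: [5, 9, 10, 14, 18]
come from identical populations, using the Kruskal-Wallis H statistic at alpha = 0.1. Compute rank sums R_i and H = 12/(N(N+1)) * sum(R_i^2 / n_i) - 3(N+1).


Step 1: Combine all N = 16 observations and assign midranks.
sorted (value, group, rank): (5,G4,1), (9,G1,2.5), (9,G4,2.5), (10,G1,4.5), (10,G4,4.5), (11,G2,6), (14,G4,7), (16,G3,8), (18,G4,9), (20,G1,10.5), (20,G3,10.5), (21,G2,12), (22,G2,13), (24,G2,14), (25,G3,15), (26,G1,16)
Step 2: Sum ranks within each group.
R_1 = 33.5 (n_1 = 4)
R_2 = 45 (n_2 = 4)
R_3 = 33.5 (n_3 = 3)
R_4 = 24 (n_4 = 5)
Step 3: H = 12/(N(N+1)) * sum(R_i^2/n_i) - 3(N+1)
     = 12/(16*17) * (33.5^2/4 + 45^2/4 + 33.5^2/3 + 24^2/5) - 3*17
     = 0.044118 * 1276.1 - 51
     = 5.298346.
Step 4: Ties present; correction factor C = 1 - 18/(16^3 - 16) = 0.995588. Corrected H = 5.298346 / 0.995588 = 5.321824.
Step 5: Under H0, H ~ chi^2(3); p-value = 0.149693.
Step 6: alpha = 0.1. fail to reject H0.

H = 5.3218, df = 3, p = 0.149693, fail to reject H0.


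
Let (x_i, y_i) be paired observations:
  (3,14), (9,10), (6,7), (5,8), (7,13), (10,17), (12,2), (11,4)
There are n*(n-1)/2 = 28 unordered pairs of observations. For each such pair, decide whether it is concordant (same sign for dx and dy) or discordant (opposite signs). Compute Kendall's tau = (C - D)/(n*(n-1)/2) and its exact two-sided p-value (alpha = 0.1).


Step 1: Enumerate the 28 unordered pairs (i,j) with i<j and classify each by sign(x_j-x_i) * sign(y_j-y_i).
  (1,2):dx=+6,dy=-4->D; (1,3):dx=+3,dy=-7->D; (1,4):dx=+2,dy=-6->D; (1,5):dx=+4,dy=-1->D
  (1,6):dx=+7,dy=+3->C; (1,7):dx=+9,dy=-12->D; (1,8):dx=+8,dy=-10->D; (2,3):dx=-3,dy=-3->C
  (2,4):dx=-4,dy=-2->C; (2,5):dx=-2,dy=+3->D; (2,6):dx=+1,dy=+7->C; (2,7):dx=+3,dy=-8->D
  (2,8):dx=+2,dy=-6->D; (3,4):dx=-1,dy=+1->D; (3,5):dx=+1,dy=+6->C; (3,6):dx=+4,dy=+10->C
  (3,7):dx=+6,dy=-5->D; (3,8):dx=+5,dy=-3->D; (4,5):dx=+2,dy=+5->C; (4,6):dx=+5,dy=+9->C
  (4,7):dx=+7,dy=-6->D; (4,8):dx=+6,dy=-4->D; (5,6):dx=+3,dy=+4->C; (5,7):dx=+5,dy=-11->D
  (5,8):dx=+4,dy=-9->D; (6,7):dx=+2,dy=-15->D; (6,8):dx=+1,dy=-13->D; (7,8):dx=-1,dy=+2->D
Step 2: C = 9, D = 19, total pairs = 28.
Step 3: tau = (C - D)/(n(n-1)/2) = (9 - 19)/28 = -0.357143.
Step 4: Exact two-sided p-value (enumerate n! = 40320 permutations of y under H0): p = 0.275099.
Step 5: alpha = 0.1. fail to reject H0.

tau_b = -0.3571 (C=9, D=19), p = 0.275099, fail to reject H0.


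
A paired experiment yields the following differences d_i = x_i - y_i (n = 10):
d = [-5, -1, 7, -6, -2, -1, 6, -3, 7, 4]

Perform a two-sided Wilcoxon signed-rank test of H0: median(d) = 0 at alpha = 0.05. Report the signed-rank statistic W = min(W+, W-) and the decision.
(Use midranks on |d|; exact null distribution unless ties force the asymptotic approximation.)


Step 1: Drop any zero differences (none here) and take |d_i|.
|d| = [5, 1, 7, 6, 2, 1, 6, 3, 7, 4]
Step 2: Midrank |d_i| (ties get averaged ranks).
ranks: |5|->6, |1|->1.5, |7|->9.5, |6|->7.5, |2|->3, |1|->1.5, |6|->7.5, |3|->4, |7|->9.5, |4|->5
Step 3: Attach original signs; sum ranks with positive sign and with negative sign.
W+ = 9.5 + 7.5 + 9.5 + 5 = 31.5
W- = 6 + 1.5 + 7.5 + 3 + 1.5 + 4 = 23.5
(Check: W+ + W- = 55 should equal n(n+1)/2 = 55.)
Step 4: Test statistic W = min(W+, W-) = 23.5.
Step 5: Ties in |d|, so use the tie-corrected normal approximation.
        E[W] = n(n+1)/4 = 10*11/4 = 27.5.
        Tie groups: |d|=1 (t=2), |d|=6 (t=2), |d|=7 (t=2); sum(t^3 - t) = 18.
        Var[W] = n(n+1)(2n+1)/24 - sum(t^3-t)/48 = 2310/24 - 18/48 = 95.875.
        z = (W - E[W]) / sqrt(Var[W]) = (23.5 - 27.5) / 9.7916 = -0.4085.
        Two-sided p = 2*Phi(z) = 0.682896.
Step 6: alpha = 0.05. fail to reject H0.

W+ = 31.5, W- = 23.5, W = min = 23.5, p = 0.682896, fail to reject H0.


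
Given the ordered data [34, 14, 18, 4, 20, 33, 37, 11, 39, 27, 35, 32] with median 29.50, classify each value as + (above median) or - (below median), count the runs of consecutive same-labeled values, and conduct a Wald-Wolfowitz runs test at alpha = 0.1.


Step 1: Compute median = 29.50; label A = above, B = below.
Labels in order: ABBBBAABABAA  (n_A = 6, n_B = 6)
Step 2: Count runs R = 7.
Step 3: Under H0 (random ordering), E[R] = 2*n_A*n_B/(n_A+n_B) + 1 = 2*6*6/12 + 1 = 7.0000.
        Var[R] = 2*n_A*n_B*(2*n_A*n_B - n_A - n_B) / ((n_A+n_B)^2 * (n_A+n_B-1)) = 4320/1584 = 2.7273.
        SD[R] = 1.6514.
Step 4: R = E[R], so z = 0 with no continuity correction.
Step 5: Two-sided p-value via normal approximation = 2*(1 - Phi(|z|)) = 1.000000.
Step 6: alpha = 0.1. fail to reject H0.

R = 7, z = 0.0000, p = 1.000000, fail to reject H0.


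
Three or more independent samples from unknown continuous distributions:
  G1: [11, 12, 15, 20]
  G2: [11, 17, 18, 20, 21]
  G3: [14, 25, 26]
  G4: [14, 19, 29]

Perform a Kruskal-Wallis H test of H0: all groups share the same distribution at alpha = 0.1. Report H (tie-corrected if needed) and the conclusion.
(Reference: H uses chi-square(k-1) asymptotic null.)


Step 1: Combine all N = 15 observations and assign midranks.
sorted (value, group, rank): (11,G1,1.5), (11,G2,1.5), (12,G1,3), (14,G3,4.5), (14,G4,4.5), (15,G1,6), (17,G2,7), (18,G2,8), (19,G4,9), (20,G1,10.5), (20,G2,10.5), (21,G2,12), (25,G3,13), (26,G3,14), (29,G4,15)
Step 2: Sum ranks within each group.
R_1 = 21 (n_1 = 4)
R_2 = 39 (n_2 = 5)
R_3 = 31.5 (n_3 = 3)
R_4 = 28.5 (n_4 = 3)
Step 3: H = 12/(N(N+1)) * sum(R_i^2/n_i) - 3(N+1)
     = 12/(15*16) * (21^2/4 + 39^2/5 + 31.5^2/3 + 28.5^2/3) - 3*16
     = 0.050000 * 1015.95 - 48
     = 2.797500.
Step 4: Ties present; correction factor C = 1 - 18/(15^3 - 15) = 0.994643. Corrected H = 2.797500 / 0.994643 = 2.812567.
Step 5: Under H0, H ~ chi^2(3); p-value = 0.421435.
Step 6: alpha = 0.1. fail to reject H0.

H = 2.8126, df = 3, p = 0.421435, fail to reject H0.


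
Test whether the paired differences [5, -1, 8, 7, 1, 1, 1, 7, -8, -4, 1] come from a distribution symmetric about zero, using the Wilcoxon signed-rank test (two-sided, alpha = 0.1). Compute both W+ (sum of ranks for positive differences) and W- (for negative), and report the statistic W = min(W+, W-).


Step 1: Drop any zero differences (none here) and take |d_i|.
|d| = [5, 1, 8, 7, 1, 1, 1, 7, 8, 4, 1]
Step 2: Midrank |d_i| (ties get averaged ranks).
ranks: |5|->7, |1|->3, |8|->10.5, |7|->8.5, |1|->3, |1|->3, |1|->3, |7|->8.5, |8|->10.5, |4|->6, |1|->3
Step 3: Attach original signs; sum ranks with positive sign and with negative sign.
W+ = 7 + 10.5 + 8.5 + 3 + 3 + 3 + 8.5 + 3 = 46.5
W- = 3 + 10.5 + 6 = 19.5
(Check: W+ + W- = 66 should equal n(n+1)/2 = 66.)
Step 4: Test statistic W = min(W+, W-) = 19.5.
Step 5: Ties in |d|, so use the tie-corrected normal approximation.
        E[W] = n(n+1)/4 = 11*12/4 = 33.
        Tie groups: |d|=1 (t=5), |d|=7 (t=2), |d|=8 (t=2); sum(t^3 - t) = 132.
        Var[W] = n(n+1)(2n+1)/24 - sum(t^3-t)/48 = 3036/24 - 132/48 = 123.75.
        z = (W - E[W]) / sqrt(Var[W]) = (19.5 - 33) / 11.1243 = -1.2136.
        Two-sided p = 2*Phi(z) = 0.224916.
Step 6: alpha = 0.1. fail to reject H0.

W+ = 46.5, W- = 19.5, W = min = 19.5, p = 0.224916, fail to reject H0.


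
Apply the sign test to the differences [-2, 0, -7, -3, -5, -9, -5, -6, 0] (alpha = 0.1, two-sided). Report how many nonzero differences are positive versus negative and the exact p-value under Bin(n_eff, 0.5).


Step 1: Discard zero differences. Original n = 9; n_eff = number of nonzero differences = 7.
Nonzero differences (with sign): -2, -7, -3, -5, -9, -5, -6
Step 2: Count signs: positive = 0, negative = 7.
Step 3: Under H0: P(positive) = 0.5, so the number of positives S ~ Bin(7, 0.5).
Step 4: Two-sided exact p-value = sum of Bin(7,0.5) probabilities at or below the observed probability = 0.015625.
Step 5: alpha = 0.1. reject H0.

n_eff = 7, pos = 0, neg = 7, p = 0.015625, reject H0.


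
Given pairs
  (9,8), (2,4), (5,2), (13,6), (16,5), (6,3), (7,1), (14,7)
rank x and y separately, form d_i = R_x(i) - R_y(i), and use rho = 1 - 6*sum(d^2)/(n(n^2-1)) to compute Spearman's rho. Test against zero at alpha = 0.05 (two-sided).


Step 1: Rank x and y separately (midranks; no ties here).
rank(x): 9->5, 2->1, 5->2, 13->6, 16->8, 6->3, 7->4, 14->7
rank(y): 8->8, 4->4, 2->2, 6->6, 5->5, 3->3, 1->1, 7->7
Step 2: d_i = R_x(i) - R_y(i); compute d_i^2.
  (5-8)^2=9, (1-4)^2=9, (2-2)^2=0, (6-6)^2=0, (8-5)^2=9, (3-3)^2=0, (4-1)^2=9, (7-7)^2=0
sum(d^2) = 36.
Step 3: rho = 1 - 6*36 / (8*(8^2 - 1)) = 1 - 216/504 = 0.571429.
Step 4: Under H0, t = rho * sqrt((n-2)/(1-rho^2)) = 1.7056 ~ t(6).
Step 5: Two-sided p-value from the t-distribution with 6 df = 0.138960.
Step 6: alpha = 0.05. fail to reject H0.

rho = 0.5714, p = 0.138960, fail to reject H0 at alpha = 0.05.


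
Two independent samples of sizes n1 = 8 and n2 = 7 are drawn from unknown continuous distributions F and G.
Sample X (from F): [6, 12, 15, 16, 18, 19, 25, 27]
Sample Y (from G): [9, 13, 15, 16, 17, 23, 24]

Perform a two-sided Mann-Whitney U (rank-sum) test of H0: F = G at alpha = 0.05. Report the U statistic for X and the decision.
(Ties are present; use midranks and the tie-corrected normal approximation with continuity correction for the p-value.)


Step 1: Combine and sort all 15 observations; assign midranks.
sorted (value, group): (6,X), (9,Y), (12,X), (13,Y), (15,X), (15,Y), (16,X), (16,Y), (17,Y), (18,X), (19,X), (23,Y), (24,Y), (25,X), (27,X)
ranks: 6->1, 9->2, 12->3, 13->4, 15->5.5, 15->5.5, 16->7.5, 16->7.5, 17->9, 18->10, 19->11, 23->12, 24->13, 25->14, 27->15
Step 2: Rank sum for X: R1 = 1 + 3 + 5.5 + 7.5 + 10 + 11 + 14 + 15 = 67.
Step 3: U_X = R1 - n1(n1+1)/2 = 67 - 8*9/2 = 67 - 36 = 31.
       U_Y = n1*n2 - U_X = 56 - 31 = 25.
Step 4: Ties are present, so use the tie-corrected normal approximation (with continuity correction) for the p-value.
Step 5: p-value = 0.771941; compare to alpha = 0.05. fail to reject H0.

U_X = 31, p = 0.771941, fail to reject H0 at alpha = 0.05.


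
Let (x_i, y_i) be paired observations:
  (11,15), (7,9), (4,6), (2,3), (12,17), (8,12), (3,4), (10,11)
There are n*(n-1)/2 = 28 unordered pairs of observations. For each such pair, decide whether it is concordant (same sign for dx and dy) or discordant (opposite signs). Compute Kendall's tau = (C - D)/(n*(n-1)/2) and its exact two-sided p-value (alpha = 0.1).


Step 1: Enumerate the 28 unordered pairs (i,j) with i<j and classify each by sign(x_j-x_i) * sign(y_j-y_i).
  (1,2):dx=-4,dy=-6->C; (1,3):dx=-7,dy=-9->C; (1,4):dx=-9,dy=-12->C; (1,5):dx=+1,dy=+2->C
  (1,6):dx=-3,dy=-3->C; (1,7):dx=-8,dy=-11->C; (1,8):dx=-1,dy=-4->C; (2,3):dx=-3,dy=-3->C
  (2,4):dx=-5,dy=-6->C; (2,5):dx=+5,dy=+8->C; (2,6):dx=+1,dy=+3->C; (2,7):dx=-4,dy=-5->C
  (2,8):dx=+3,dy=+2->C; (3,4):dx=-2,dy=-3->C; (3,5):dx=+8,dy=+11->C; (3,6):dx=+4,dy=+6->C
  (3,7):dx=-1,dy=-2->C; (3,8):dx=+6,dy=+5->C; (4,5):dx=+10,dy=+14->C; (4,6):dx=+6,dy=+9->C
  (4,7):dx=+1,dy=+1->C; (4,8):dx=+8,dy=+8->C; (5,6):dx=-4,dy=-5->C; (5,7):dx=-9,dy=-13->C
  (5,8):dx=-2,dy=-6->C; (6,7):dx=-5,dy=-8->C; (6,8):dx=+2,dy=-1->D; (7,8):dx=+7,dy=+7->C
Step 2: C = 27, D = 1, total pairs = 28.
Step 3: tau = (C - D)/(n(n-1)/2) = (27 - 1)/28 = 0.928571.
Step 4: Exact two-sided p-value (enumerate n! = 40320 permutations of y under H0): p = 0.000397.
Step 5: alpha = 0.1. reject H0.

tau_b = 0.9286 (C=27, D=1), p = 0.000397, reject H0.


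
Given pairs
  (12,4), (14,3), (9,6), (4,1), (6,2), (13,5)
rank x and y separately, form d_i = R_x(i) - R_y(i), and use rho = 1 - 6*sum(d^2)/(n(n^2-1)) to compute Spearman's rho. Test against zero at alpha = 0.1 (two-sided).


Step 1: Rank x and y separately (midranks; no ties here).
rank(x): 12->4, 14->6, 9->3, 4->1, 6->2, 13->5
rank(y): 4->4, 3->3, 6->6, 1->1, 2->2, 5->5
Step 2: d_i = R_x(i) - R_y(i); compute d_i^2.
  (4-4)^2=0, (6-3)^2=9, (3-6)^2=9, (1-1)^2=0, (2-2)^2=0, (5-5)^2=0
sum(d^2) = 18.
Step 3: rho = 1 - 6*18 / (6*(6^2 - 1)) = 1 - 108/210 = 0.485714.
Step 4: Under H0, t = rho * sqrt((n-2)/(1-rho^2)) = 1.1113 ~ t(4).
Step 5: Two-sided p-value from the t-distribution with 4 df = 0.328723.
Step 6: alpha = 0.1. fail to reject H0.

rho = 0.4857, p = 0.328723, fail to reject H0 at alpha = 0.1.


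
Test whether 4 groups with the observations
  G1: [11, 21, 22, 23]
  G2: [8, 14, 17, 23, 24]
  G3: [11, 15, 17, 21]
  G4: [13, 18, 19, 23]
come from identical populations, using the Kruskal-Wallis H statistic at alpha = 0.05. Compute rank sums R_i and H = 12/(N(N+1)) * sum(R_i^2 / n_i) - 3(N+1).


Step 1: Combine all N = 17 observations and assign midranks.
sorted (value, group, rank): (8,G2,1), (11,G1,2.5), (11,G3,2.5), (13,G4,4), (14,G2,5), (15,G3,6), (17,G2,7.5), (17,G3,7.5), (18,G4,9), (19,G4,10), (21,G1,11.5), (21,G3,11.5), (22,G1,13), (23,G1,15), (23,G2,15), (23,G4,15), (24,G2,17)
Step 2: Sum ranks within each group.
R_1 = 42 (n_1 = 4)
R_2 = 45.5 (n_2 = 5)
R_3 = 27.5 (n_3 = 4)
R_4 = 38 (n_4 = 4)
Step 3: H = 12/(N(N+1)) * sum(R_i^2/n_i) - 3(N+1)
     = 12/(17*18) * (42^2/4 + 45.5^2/5 + 27.5^2/4 + 38^2/4) - 3*18
     = 0.039216 * 1405.11 - 54
     = 1.102451.
Step 4: Ties present; correction factor C = 1 - 42/(17^3 - 17) = 0.991422. Corrected H = 1.102451 / 0.991422 = 1.111990.
Step 5: Under H0, H ~ chi^2(3); p-value = 0.774180.
Step 6: alpha = 0.05. fail to reject H0.

H = 1.1120, df = 3, p = 0.774180, fail to reject H0.


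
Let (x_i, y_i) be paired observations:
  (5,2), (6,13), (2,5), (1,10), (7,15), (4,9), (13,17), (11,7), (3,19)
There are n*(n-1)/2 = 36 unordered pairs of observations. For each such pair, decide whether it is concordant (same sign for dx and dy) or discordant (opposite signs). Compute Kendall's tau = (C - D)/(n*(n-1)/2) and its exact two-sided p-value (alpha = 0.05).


Step 1: Enumerate the 36 unordered pairs (i,j) with i<j and classify each by sign(x_j-x_i) * sign(y_j-y_i).
  (1,2):dx=+1,dy=+11->C; (1,3):dx=-3,dy=+3->D; (1,4):dx=-4,dy=+8->D; (1,5):dx=+2,dy=+13->C
  (1,6):dx=-1,dy=+7->D; (1,7):dx=+8,dy=+15->C; (1,8):dx=+6,dy=+5->C; (1,9):dx=-2,dy=+17->D
  (2,3):dx=-4,dy=-8->C; (2,4):dx=-5,dy=-3->C; (2,5):dx=+1,dy=+2->C; (2,6):dx=-2,dy=-4->C
  (2,7):dx=+7,dy=+4->C; (2,8):dx=+5,dy=-6->D; (2,9):dx=-3,dy=+6->D; (3,4):dx=-1,dy=+5->D
  (3,5):dx=+5,dy=+10->C; (3,6):dx=+2,dy=+4->C; (3,7):dx=+11,dy=+12->C; (3,8):dx=+9,dy=+2->C
  (3,9):dx=+1,dy=+14->C; (4,5):dx=+6,dy=+5->C; (4,6):dx=+3,dy=-1->D; (4,7):dx=+12,dy=+7->C
  (4,8):dx=+10,dy=-3->D; (4,9):dx=+2,dy=+9->C; (5,6):dx=-3,dy=-6->C; (5,7):dx=+6,dy=+2->C
  (5,8):dx=+4,dy=-8->D; (5,9):dx=-4,dy=+4->D; (6,7):dx=+9,dy=+8->C; (6,8):dx=+7,dy=-2->D
  (6,9):dx=-1,dy=+10->D; (7,8):dx=-2,dy=-10->C; (7,9):dx=-10,dy=+2->D; (8,9):dx=-8,dy=+12->D
Step 2: C = 21, D = 15, total pairs = 36.
Step 3: tau = (C - D)/(n(n-1)/2) = (21 - 15)/36 = 0.166667.
Step 4: Exact two-sided p-value (enumerate n! = 362880 permutations of y under H0): p = 0.612202.
Step 5: alpha = 0.05. fail to reject H0.

tau_b = 0.1667 (C=21, D=15), p = 0.612202, fail to reject H0.


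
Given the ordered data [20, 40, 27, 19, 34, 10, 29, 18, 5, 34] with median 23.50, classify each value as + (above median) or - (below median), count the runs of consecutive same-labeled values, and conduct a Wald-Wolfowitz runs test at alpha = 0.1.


Step 1: Compute median = 23.50; label A = above, B = below.
Labels in order: BAABABABBA  (n_A = 5, n_B = 5)
Step 2: Count runs R = 8.
Step 3: Under H0 (random ordering), E[R] = 2*n_A*n_B/(n_A+n_B) + 1 = 2*5*5/10 + 1 = 6.0000.
        Var[R] = 2*n_A*n_B*(2*n_A*n_B - n_A - n_B) / ((n_A+n_B)^2 * (n_A+n_B-1)) = 2000/900 = 2.2222.
        SD[R] = 1.4907.
Step 4: Continuity-corrected z = (R - 0.5 - E[R]) / SD[R] = (8 - 0.5 - 6.0000) / 1.4907 = 1.0062.
Step 5: Two-sided p-value via normal approximation = 2*(1 - Phi(|z|)) = 0.314305.
Step 6: alpha = 0.1. fail to reject H0.

R = 8, z = 1.0062, p = 0.314305, fail to reject H0.


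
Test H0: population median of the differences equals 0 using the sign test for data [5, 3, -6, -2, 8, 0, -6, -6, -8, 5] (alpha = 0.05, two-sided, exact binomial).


Step 1: Discard zero differences. Original n = 10; n_eff = number of nonzero differences = 9.
Nonzero differences (with sign): +5, +3, -6, -2, +8, -6, -6, -8, +5
Step 2: Count signs: positive = 4, negative = 5.
Step 3: Under H0: P(positive) = 0.5, so the number of positives S ~ Bin(9, 0.5).
Step 4: Two-sided exact p-value = sum of Bin(9,0.5) probabilities at or below the observed probability = 1.000000.
Step 5: alpha = 0.05. fail to reject H0.

n_eff = 9, pos = 4, neg = 5, p = 1.000000, fail to reject H0.


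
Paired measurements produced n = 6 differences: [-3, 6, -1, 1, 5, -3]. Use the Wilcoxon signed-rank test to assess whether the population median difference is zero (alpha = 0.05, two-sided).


Step 1: Drop any zero differences (none here) and take |d_i|.
|d| = [3, 6, 1, 1, 5, 3]
Step 2: Midrank |d_i| (ties get averaged ranks).
ranks: |3|->3.5, |6|->6, |1|->1.5, |1|->1.5, |5|->5, |3|->3.5
Step 3: Attach original signs; sum ranks with positive sign and with negative sign.
W+ = 6 + 1.5 + 5 = 12.5
W- = 3.5 + 1.5 + 3.5 = 8.5
(Check: W+ + W- = 21 should equal n(n+1)/2 = 21.)
Step 4: Test statistic W = min(W+, W-) = 8.5.
Step 5: Ties in |d|, so use the tie-corrected normal approximation.
        E[W] = n(n+1)/4 = 6*7/4 = 10.5.
        Tie groups: |d|=1 (t=2), |d|=3 (t=2); sum(t^3 - t) = 12.
        Var[W] = n(n+1)(2n+1)/24 - sum(t^3-t)/48 = 546/24 - 12/48 = 22.5.
        z = (W - E[W]) / sqrt(Var[W]) = (8.5 - 10.5) / 4.7434 = -0.4216.
        Two-sided p = 2*Phi(z) = 0.673290.
Step 6: alpha = 0.05. fail to reject H0.

W+ = 12.5, W- = 8.5, W = min = 8.5, p = 0.673290, fail to reject H0.


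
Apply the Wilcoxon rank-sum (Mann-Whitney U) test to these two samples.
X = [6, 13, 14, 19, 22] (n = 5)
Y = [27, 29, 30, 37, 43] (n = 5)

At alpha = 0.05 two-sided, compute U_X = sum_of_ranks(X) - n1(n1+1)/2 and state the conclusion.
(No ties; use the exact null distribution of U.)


Step 1: Combine and sort all 10 observations; assign midranks.
sorted (value, group): (6,X), (13,X), (14,X), (19,X), (22,X), (27,Y), (29,Y), (30,Y), (37,Y), (43,Y)
ranks: 6->1, 13->2, 14->3, 19->4, 22->5, 27->6, 29->7, 30->8, 37->9, 43->10
Step 2: Rank sum for X: R1 = 1 + 2 + 3 + 4 + 5 = 15.
Step 3: U_X = R1 - n1(n1+1)/2 = 15 - 5*6/2 = 15 - 15 = 0.
       U_Y = n1*n2 - U_X = 25 - 0 = 25.
Step 4: No ties, so the exact null distribution of U (based on enumerating the C(10,5) = 252 equally likely rank assignments) gives the two-sided p-value.
Step 5: p-value = 0.007937; compare to alpha = 0.05. reject H0.

U_X = 0, p = 0.007937, reject H0 at alpha = 0.05.


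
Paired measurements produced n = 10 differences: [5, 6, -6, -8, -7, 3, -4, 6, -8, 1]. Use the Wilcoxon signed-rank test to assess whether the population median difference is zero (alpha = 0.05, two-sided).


Step 1: Drop any zero differences (none here) and take |d_i|.
|d| = [5, 6, 6, 8, 7, 3, 4, 6, 8, 1]
Step 2: Midrank |d_i| (ties get averaged ranks).
ranks: |5|->4, |6|->6, |6|->6, |8|->9.5, |7|->8, |3|->2, |4|->3, |6|->6, |8|->9.5, |1|->1
Step 3: Attach original signs; sum ranks with positive sign and with negative sign.
W+ = 4 + 6 + 2 + 6 + 1 = 19
W- = 6 + 9.5 + 8 + 3 + 9.5 = 36
(Check: W+ + W- = 55 should equal n(n+1)/2 = 55.)
Step 4: Test statistic W = min(W+, W-) = 19.
Step 5: Ties in |d|, so use the tie-corrected normal approximation.
        E[W] = n(n+1)/4 = 10*11/4 = 27.5.
        Tie groups: |d|=6 (t=3), |d|=8 (t=2); sum(t^3 - t) = 30.
        Var[W] = n(n+1)(2n+1)/24 - sum(t^3-t)/48 = 2310/24 - 30/48 = 95.625.
        z = (W - E[W]) / sqrt(Var[W]) = (19 - 27.5) / 9.7788 = -0.8692.
        Two-sided p = 2*Phi(z) = 0.384723.
Step 6: alpha = 0.05. fail to reject H0.

W+ = 19, W- = 36, W = min = 19, p = 0.384723, fail to reject H0.


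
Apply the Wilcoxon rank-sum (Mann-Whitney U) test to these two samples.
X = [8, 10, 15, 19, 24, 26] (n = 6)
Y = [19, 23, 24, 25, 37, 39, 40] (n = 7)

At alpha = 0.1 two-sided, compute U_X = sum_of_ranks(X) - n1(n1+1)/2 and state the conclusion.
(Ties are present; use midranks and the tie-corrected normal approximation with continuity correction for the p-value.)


Step 1: Combine and sort all 13 observations; assign midranks.
sorted (value, group): (8,X), (10,X), (15,X), (19,X), (19,Y), (23,Y), (24,X), (24,Y), (25,Y), (26,X), (37,Y), (39,Y), (40,Y)
ranks: 8->1, 10->2, 15->3, 19->4.5, 19->4.5, 23->6, 24->7.5, 24->7.5, 25->9, 26->10, 37->11, 39->12, 40->13
Step 2: Rank sum for X: R1 = 1 + 2 + 3 + 4.5 + 7.5 + 10 = 28.
Step 3: U_X = R1 - n1(n1+1)/2 = 28 - 6*7/2 = 28 - 21 = 7.
       U_Y = n1*n2 - U_X = 42 - 7 = 35.
Step 4: Ties are present, so use the tie-corrected normal approximation (with continuity correction) for the p-value.
Step 5: p-value = 0.053126; compare to alpha = 0.1. reject H0.

U_X = 7, p = 0.053126, reject H0 at alpha = 0.1.


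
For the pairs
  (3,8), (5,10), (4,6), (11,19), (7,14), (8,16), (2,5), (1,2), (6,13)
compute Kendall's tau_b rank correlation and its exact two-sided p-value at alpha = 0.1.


Step 1: Enumerate the 36 unordered pairs (i,j) with i<j and classify each by sign(x_j-x_i) * sign(y_j-y_i).
  (1,2):dx=+2,dy=+2->C; (1,3):dx=+1,dy=-2->D; (1,4):dx=+8,dy=+11->C; (1,5):dx=+4,dy=+6->C
  (1,6):dx=+5,dy=+8->C; (1,7):dx=-1,dy=-3->C; (1,8):dx=-2,dy=-6->C; (1,9):dx=+3,dy=+5->C
  (2,3):dx=-1,dy=-4->C; (2,4):dx=+6,dy=+9->C; (2,5):dx=+2,dy=+4->C; (2,6):dx=+3,dy=+6->C
  (2,7):dx=-3,dy=-5->C; (2,8):dx=-4,dy=-8->C; (2,9):dx=+1,dy=+3->C; (3,4):dx=+7,dy=+13->C
  (3,5):dx=+3,dy=+8->C; (3,6):dx=+4,dy=+10->C; (3,7):dx=-2,dy=-1->C; (3,8):dx=-3,dy=-4->C
  (3,9):dx=+2,dy=+7->C; (4,5):dx=-4,dy=-5->C; (4,6):dx=-3,dy=-3->C; (4,7):dx=-9,dy=-14->C
  (4,8):dx=-10,dy=-17->C; (4,9):dx=-5,dy=-6->C; (5,6):dx=+1,dy=+2->C; (5,7):dx=-5,dy=-9->C
  (5,8):dx=-6,dy=-12->C; (5,9):dx=-1,dy=-1->C; (6,7):dx=-6,dy=-11->C; (6,8):dx=-7,dy=-14->C
  (6,9):dx=-2,dy=-3->C; (7,8):dx=-1,dy=-3->C; (7,9):dx=+4,dy=+8->C; (8,9):dx=+5,dy=+11->C
Step 2: C = 35, D = 1, total pairs = 36.
Step 3: tau = (C - D)/(n(n-1)/2) = (35 - 1)/36 = 0.944444.
Step 4: Exact two-sided p-value (enumerate n! = 362880 permutations of y under H0): p = 0.000050.
Step 5: alpha = 0.1. reject H0.

tau_b = 0.9444 (C=35, D=1), p = 0.000050, reject H0.
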